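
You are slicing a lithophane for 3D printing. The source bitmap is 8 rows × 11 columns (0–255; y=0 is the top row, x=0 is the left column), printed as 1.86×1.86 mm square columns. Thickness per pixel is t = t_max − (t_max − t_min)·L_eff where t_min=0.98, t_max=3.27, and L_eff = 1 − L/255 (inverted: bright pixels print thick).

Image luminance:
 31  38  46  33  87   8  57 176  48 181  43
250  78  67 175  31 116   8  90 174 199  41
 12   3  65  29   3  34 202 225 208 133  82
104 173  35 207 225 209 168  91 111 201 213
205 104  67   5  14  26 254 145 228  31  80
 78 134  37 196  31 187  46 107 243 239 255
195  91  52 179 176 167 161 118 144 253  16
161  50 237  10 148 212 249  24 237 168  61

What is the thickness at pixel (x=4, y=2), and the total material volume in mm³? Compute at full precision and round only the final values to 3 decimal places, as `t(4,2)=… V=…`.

t(4,2)=1.007 V=625.539

span = t_max - t_min = 3.27 - 0.98 = 2.290
L(4,2) = 3, L_eff = 1 - 3/255 = 0.988235 (inverted)
t(4,2) = 3.27 - 2.290·0.988235 = 1.007
Σt over all 8·11 pixels = 4610719/25500 ≈ 180.8125098
V = pitch²·Σt = 1.86²·4610719/25500 = 625.539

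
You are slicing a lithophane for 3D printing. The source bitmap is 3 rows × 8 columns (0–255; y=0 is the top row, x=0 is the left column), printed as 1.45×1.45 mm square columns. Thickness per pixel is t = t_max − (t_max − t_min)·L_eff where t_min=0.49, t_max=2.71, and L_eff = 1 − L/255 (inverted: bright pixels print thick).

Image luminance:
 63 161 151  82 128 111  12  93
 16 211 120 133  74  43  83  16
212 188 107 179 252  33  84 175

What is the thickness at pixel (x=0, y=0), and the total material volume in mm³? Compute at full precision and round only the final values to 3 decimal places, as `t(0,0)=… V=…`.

t(0,0)=1.038 V=74.641

span = t_max - t_min = 2.71 - 0.49 = 2.220
L(0,0) = 63, L_eff = 1 - 63/255 = 0.752941 (inverted)
t(0,0) = 2.71 - 2.220·0.752941 = 1.038
Σt over all 3·8 pixels = 150879/4250 ≈ 35.5009412
V = pitch²·Σt = 1.45²·150879/4250 = 74.641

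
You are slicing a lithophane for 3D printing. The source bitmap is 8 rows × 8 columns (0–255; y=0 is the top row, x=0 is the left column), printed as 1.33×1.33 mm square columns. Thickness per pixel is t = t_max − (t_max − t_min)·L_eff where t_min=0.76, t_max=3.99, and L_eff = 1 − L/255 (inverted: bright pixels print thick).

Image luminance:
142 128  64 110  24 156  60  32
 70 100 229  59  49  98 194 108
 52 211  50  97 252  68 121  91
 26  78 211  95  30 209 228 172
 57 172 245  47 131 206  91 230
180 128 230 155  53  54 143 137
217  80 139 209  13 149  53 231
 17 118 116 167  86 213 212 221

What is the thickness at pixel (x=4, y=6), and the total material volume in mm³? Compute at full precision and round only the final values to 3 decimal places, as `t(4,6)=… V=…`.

span = t_max - t_min = 3.99 - 0.76 = 3.230
L(4,6) = 13, L_eff = 1 - 13/255 = 0.949020 (inverted)
t(4,6) = 3.99 - 3.230·0.949020 = 0.925
Σt over all 8·8 pixels = 113563/750 ≈ 151.4173333
V = pitch²·Σt = 1.33²·113563/750 = 267.842

t(4,6)=0.925 V=267.842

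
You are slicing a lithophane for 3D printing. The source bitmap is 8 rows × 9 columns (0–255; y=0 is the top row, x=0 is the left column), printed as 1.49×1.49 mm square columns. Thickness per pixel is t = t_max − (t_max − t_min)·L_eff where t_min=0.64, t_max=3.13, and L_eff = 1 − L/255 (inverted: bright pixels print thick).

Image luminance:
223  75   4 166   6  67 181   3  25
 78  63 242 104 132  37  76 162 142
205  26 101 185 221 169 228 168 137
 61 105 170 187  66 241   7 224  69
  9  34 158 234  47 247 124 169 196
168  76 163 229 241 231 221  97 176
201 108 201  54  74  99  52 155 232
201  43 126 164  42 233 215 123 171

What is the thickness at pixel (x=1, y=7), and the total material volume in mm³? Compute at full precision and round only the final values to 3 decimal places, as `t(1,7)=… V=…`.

t(1,7)=1.060 V=311.934

span = t_max - t_min = 3.13 - 0.64 = 2.490
L(1,7) = 43, L_eff = 1 - 43/255 = 0.831373 (inverted)
t(1,7) = 3.13 - 2.490·0.831373 = 1.060
Σt over all 8·9 pixels = 119429/850 ≈ 140.5047059
V = pitch²·Σt = 1.49²·119429/850 = 311.934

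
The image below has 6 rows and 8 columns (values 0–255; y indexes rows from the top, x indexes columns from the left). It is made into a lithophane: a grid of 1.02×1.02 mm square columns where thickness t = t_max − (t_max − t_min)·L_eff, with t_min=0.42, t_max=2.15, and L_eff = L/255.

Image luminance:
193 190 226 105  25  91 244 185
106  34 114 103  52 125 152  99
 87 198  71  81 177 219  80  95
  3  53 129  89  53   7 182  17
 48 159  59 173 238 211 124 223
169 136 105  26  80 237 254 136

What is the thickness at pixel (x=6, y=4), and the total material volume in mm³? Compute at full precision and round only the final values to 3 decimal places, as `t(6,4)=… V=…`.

span = t_max - t_min = 2.15 - 0.42 = 1.730
L(6,4) = 124, L_eff = 124/255 = 0.486275
t(6,4) = 2.15 - 1.730·0.486275 = 1.309
Σt over all 6·8 pixels = 1600001/25500 ≈ 62.7451373
V = pitch²·Σt = 1.02²·1600001/25500 = 65.280

t(6,4)=1.309 V=65.280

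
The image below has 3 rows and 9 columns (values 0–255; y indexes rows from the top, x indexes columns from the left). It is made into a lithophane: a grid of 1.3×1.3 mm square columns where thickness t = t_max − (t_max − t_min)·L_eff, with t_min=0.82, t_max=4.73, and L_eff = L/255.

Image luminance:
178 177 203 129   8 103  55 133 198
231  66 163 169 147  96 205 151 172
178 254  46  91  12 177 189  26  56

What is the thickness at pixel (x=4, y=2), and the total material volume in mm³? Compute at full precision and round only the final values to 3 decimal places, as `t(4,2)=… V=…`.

span = t_max - t_min = 4.73 - 0.82 = 3.910
L(4,2) = 12, L_eff = 12/255 = 0.047059
t(4,2) = 4.73 - 3.910·0.047059 = 4.546
Σt over all 3·9 pixels = 54233/750 ≈ 72.3106667
V = pitch²·Σt = 1.3²·54233/750 = 122.205

t(4,2)=4.546 V=122.205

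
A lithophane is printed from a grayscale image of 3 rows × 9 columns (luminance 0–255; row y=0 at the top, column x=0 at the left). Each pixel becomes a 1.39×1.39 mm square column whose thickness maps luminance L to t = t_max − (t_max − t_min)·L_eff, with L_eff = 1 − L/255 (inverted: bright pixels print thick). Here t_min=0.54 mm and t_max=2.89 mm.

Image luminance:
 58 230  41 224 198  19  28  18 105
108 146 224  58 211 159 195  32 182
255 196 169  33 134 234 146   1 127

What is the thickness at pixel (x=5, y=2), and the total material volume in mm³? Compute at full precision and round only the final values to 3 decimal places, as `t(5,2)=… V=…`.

span = t_max - t_min = 2.89 - 0.54 = 2.350
L(5,2) = 234, L_eff = 1 - 234/255 = 0.082353 (inverted)
t(5,2) = 2.89 - 2.350·0.082353 = 2.696
Σt over all 3·9 pixels = 16021/340 ≈ 47.1205882
V = pitch²·Σt = 1.39²·16021/340 = 91.042

t(5,2)=2.696 V=91.042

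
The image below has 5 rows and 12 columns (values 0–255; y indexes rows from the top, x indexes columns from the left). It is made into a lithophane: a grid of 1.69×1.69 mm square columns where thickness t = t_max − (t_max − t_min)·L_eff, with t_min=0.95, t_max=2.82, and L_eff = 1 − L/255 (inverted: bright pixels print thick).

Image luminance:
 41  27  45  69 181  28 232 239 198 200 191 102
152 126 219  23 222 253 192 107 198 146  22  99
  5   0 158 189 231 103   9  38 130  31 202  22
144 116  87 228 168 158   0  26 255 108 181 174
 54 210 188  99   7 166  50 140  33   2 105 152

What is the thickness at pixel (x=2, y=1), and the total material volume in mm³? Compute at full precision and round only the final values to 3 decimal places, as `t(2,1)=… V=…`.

span = t_max - t_min = 2.82 - 0.95 = 1.870
L(2,1) = 219, L_eff = 1 - 219/255 = 0.141176 (inverted)
t(2,1) = 2.82 - 1.870·0.141176 = 2.556
Σt over all 5·12 pixels = 110.394
V = pitch²·Σt = 1.69²·110.394 = 315.296

t(2,1)=2.556 V=315.296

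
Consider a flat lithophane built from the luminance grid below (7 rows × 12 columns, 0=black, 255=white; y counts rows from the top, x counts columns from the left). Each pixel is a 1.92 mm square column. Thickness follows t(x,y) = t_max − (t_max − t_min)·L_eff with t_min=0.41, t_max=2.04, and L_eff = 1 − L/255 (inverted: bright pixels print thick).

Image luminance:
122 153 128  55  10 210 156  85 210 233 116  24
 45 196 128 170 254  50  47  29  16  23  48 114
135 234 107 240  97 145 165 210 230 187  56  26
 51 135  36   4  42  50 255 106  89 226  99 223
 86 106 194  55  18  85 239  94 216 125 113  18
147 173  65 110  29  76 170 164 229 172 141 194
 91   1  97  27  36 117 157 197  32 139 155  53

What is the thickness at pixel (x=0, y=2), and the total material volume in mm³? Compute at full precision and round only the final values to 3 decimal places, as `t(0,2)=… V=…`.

t(0,2)=1.273 V=360.032

span = t_max - t_min = 2.04 - 0.41 = 1.630
L(0,2) = 135, L_eff = 1 - 135/255 = 0.470588 (inverted)
t(0,2) = 2.04 - 1.630·0.470588 = 1.273
Σt over all 7·12 pixels = 830151/8500 ≈ 97.6648235
V = pitch²·Σt = 1.92²·830151/8500 = 360.032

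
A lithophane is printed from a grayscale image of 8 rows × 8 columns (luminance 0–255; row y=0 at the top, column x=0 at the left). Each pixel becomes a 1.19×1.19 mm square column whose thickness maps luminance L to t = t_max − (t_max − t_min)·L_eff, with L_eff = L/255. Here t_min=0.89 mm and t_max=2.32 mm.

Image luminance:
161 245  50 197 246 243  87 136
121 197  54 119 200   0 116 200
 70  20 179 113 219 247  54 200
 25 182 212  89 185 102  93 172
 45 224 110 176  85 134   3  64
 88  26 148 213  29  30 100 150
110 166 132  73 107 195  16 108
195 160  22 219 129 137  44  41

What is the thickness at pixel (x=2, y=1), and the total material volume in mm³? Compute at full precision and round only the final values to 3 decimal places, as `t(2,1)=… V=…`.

t(2,1)=2.017 V=146.629

span = t_max - t_min = 2.32 - 0.89 = 1.430
L(2,1) = 54, L_eff = 54/255 = 0.211765
t(2,1) = 2.32 - 1.430·0.211765 = 2.017
Σt over all 8·8 pixels = 880127/8500 ≈ 103.5443529
V = pitch²·Σt = 1.19²·880127/8500 = 146.629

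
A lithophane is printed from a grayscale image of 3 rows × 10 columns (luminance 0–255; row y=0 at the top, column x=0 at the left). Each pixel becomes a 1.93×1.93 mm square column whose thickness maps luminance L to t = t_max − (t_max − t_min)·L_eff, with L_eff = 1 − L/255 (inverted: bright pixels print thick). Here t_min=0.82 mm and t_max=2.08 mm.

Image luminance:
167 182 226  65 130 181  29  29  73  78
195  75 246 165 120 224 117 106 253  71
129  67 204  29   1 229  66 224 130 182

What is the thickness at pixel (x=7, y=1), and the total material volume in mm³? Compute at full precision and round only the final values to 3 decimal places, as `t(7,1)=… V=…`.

span = t_max - t_min = 2.08 - 0.82 = 1.260
L(7,1) = 106, L_eff = 1 - 106/255 = 0.584314 (inverted)
t(7,1) = 2.08 - 1.260·0.584314 = 1.344
Σt over all 3·10 pixels = 188403/4250 ≈ 44.3301176
V = pitch²·Σt = 1.93²·188403/4250 = 165.125

t(7,1)=1.344 V=165.125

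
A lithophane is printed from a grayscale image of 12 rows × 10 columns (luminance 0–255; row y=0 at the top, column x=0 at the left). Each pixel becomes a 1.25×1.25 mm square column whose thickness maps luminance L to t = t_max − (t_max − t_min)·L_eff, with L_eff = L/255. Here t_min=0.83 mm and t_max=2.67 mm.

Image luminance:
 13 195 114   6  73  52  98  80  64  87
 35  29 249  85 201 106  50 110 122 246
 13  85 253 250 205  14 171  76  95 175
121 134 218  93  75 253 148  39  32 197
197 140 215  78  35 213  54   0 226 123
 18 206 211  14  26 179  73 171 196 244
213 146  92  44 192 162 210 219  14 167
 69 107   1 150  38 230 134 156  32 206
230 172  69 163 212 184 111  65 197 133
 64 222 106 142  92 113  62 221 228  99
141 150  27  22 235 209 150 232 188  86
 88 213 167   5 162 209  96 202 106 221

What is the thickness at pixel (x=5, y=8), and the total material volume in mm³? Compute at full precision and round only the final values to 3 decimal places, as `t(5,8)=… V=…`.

span = t_max - t_min = 2.67 - 0.83 = 1.840
L(5,8) = 184, L_eff = 184/255 = 0.721569
t(5,8) = 2.67 - 1.840·0.721569 = 1.342
Σt over all 12·10 pixels = 207.424
V = pitch²·Σt = 1.25²·207.424 = 324.100

t(5,8)=1.342 V=324.100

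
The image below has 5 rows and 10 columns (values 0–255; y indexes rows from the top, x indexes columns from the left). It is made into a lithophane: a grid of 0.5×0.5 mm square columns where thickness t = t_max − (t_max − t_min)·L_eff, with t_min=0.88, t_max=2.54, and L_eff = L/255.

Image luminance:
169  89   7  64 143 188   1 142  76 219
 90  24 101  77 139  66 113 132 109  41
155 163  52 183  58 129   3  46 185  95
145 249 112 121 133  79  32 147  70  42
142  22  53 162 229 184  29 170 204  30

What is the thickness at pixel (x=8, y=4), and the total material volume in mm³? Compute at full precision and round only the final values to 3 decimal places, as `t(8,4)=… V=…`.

span = t_max - t_min = 2.54 - 0.88 = 1.660
L(8,4) = 204, L_eff = 204/255 = 0.800000
t(8,4) = 2.54 - 1.660·0.800000 = 1.212
Σt over all 5·10 pixels = 584944/6375 ≈ 91.7559216
V = pitch²·Σt = 0.5²·584944/6375 = 22.939

t(8,4)=1.212 V=22.939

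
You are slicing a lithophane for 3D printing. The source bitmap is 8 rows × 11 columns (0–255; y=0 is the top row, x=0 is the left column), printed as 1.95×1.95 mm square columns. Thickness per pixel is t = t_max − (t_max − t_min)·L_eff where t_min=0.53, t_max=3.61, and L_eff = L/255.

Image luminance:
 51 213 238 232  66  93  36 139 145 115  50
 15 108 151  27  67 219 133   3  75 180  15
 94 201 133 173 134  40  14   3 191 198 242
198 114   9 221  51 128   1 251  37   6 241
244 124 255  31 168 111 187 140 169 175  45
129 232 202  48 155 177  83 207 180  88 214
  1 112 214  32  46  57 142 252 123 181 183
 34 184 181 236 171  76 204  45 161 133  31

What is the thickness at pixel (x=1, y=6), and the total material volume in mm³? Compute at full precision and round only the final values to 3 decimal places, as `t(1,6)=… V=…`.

t(1,6)=2.257 V=692.939

span = t_max - t_min = 3.61 - 0.53 = 3.080
L(1,6) = 112, L_eff = 112/255 = 0.439216
t(1,6) = 3.61 - 3.080·0.439216 = 2.257
Σt over all 8·11 pixels = 387244/2125 ≈ 182.2324706
V = pitch²·Σt = 1.95²·387244/2125 = 692.939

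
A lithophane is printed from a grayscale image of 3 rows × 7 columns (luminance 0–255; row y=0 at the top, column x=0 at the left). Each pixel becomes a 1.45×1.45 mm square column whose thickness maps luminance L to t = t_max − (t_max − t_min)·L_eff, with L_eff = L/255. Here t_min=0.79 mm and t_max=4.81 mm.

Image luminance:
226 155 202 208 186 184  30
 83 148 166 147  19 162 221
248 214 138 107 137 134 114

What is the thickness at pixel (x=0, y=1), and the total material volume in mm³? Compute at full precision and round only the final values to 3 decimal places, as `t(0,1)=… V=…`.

span = t_max - t_min = 4.81 - 0.79 = 4.020
L(0,1) = 83, L_eff = 83/255 = 0.325490
t(0,1) = 4.81 - 4.020·0.325490 = 3.502
Σt over all 3·7 pixels = 425899/8500 ≈ 50.1057647
V = pitch²·Σt = 1.45²·425899/8500 = 105.347

t(0,1)=3.502 V=105.347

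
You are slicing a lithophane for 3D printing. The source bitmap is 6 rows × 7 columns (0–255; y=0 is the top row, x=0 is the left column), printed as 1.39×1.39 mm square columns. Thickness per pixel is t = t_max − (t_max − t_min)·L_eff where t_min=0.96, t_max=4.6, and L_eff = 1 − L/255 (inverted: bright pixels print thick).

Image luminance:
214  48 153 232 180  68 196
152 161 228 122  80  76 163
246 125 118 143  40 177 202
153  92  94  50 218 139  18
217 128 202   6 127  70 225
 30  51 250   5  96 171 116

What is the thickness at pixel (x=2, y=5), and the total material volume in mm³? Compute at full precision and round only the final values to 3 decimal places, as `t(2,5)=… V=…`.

t(2,5)=4.529 V=231.853

span = t_max - t_min = 4.6 - 0.96 = 3.640
L(2,5) = 250, L_eff = 1 - 250/255 = 0.019608 (inverted)
t(2,5) = 4.6 - 3.640·0.019608 = 4.529
Σt over all 6·7 pixels = 765002/6375 ≈ 120.0003137
V = pitch²·Σt = 1.39²·765002/6375 = 231.853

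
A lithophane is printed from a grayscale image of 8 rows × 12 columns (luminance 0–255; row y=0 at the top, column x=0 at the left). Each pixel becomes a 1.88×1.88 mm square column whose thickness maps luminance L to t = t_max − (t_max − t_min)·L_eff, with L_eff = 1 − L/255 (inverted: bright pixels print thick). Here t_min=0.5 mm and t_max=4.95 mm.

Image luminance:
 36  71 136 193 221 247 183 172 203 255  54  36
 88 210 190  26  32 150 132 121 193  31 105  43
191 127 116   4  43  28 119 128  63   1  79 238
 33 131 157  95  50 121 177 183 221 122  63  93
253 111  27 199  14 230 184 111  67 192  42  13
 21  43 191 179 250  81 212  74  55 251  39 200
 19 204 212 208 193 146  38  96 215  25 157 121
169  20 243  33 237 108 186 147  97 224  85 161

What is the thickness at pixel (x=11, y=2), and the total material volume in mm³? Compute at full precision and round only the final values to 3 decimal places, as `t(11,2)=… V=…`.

t(11,2)=4.653 V=915.594

span = t_max - t_min = 4.95 - 0.5 = 4.450
L(11,2) = 238, L_eff = 1 - 238/255 = 0.066667 (inverted)
t(11,2) = 4.95 - 4.450·0.066667 = 4.653
Σt over all 8·12 pixels = 660583/2550 ≈ 259.0521569
V = pitch²·Σt = 1.88²·660583/2550 = 915.594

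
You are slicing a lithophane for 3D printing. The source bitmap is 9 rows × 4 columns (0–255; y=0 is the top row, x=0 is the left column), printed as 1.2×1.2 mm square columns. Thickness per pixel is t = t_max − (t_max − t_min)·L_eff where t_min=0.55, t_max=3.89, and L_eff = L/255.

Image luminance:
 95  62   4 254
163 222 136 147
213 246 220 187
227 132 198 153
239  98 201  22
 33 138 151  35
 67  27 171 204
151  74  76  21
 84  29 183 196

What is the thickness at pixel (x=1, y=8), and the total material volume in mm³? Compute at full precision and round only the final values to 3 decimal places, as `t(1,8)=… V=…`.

span = t_max - t_min = 3.89 - 0.55 = 3.340
L(1,8) = 29, L_eff = 29/255 = 0.113725
t(1,8) = 3.89 - 3.340·0.113725 = 3.510
Σt over all 9·4 pixels = 974057/12750 ≈ 76.3966275
V = pitch²·Σt = 1.2²·974057/12750 = 110.011

t(1,8)=3.510 V=110.011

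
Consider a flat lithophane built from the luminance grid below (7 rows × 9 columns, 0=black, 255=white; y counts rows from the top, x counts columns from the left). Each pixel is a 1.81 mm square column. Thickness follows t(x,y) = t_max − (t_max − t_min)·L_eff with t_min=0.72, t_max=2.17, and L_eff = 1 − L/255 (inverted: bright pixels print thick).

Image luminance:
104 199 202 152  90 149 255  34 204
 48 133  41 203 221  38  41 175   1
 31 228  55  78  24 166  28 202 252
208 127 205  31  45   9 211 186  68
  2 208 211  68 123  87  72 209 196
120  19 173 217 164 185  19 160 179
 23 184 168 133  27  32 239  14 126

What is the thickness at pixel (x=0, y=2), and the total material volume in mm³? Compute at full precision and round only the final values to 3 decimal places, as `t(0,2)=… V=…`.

span = t_max - t_min = 2.17 - 0.72 = 1.450
L(0,2) = 31, L_eff = 1 - 31/255 = 0.878431 (inverted)
t(0,2) = 2.17 - 1.450·0.878431 = 0.896
Σt over all 7·9 pixels = 228797/2550 ≈ 89.7243137
V = pitch²·Σt = 1.81²·228797/2550 = 293.946

t(0,2)=0.896 V=293.946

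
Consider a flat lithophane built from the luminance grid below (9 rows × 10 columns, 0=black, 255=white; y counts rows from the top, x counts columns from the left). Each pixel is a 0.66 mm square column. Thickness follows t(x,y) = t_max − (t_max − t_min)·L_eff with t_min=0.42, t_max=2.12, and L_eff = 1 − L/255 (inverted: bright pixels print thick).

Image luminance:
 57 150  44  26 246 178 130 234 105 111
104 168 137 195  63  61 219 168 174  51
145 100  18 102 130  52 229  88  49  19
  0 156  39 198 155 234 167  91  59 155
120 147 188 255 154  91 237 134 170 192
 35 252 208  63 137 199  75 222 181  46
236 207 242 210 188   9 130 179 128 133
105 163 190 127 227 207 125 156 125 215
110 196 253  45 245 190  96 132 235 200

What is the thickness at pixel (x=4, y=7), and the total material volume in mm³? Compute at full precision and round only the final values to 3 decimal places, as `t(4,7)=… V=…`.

span = t_max - t_min = 2.12 - 0.42 = 1.700
L(4,7) = 227, L_eff = 1 - 227/255 = 0.109804 (inverted)
t(4,7) = 2.12 - 1.700·0.109804 = 1.933
Σt over all 9·10 pixels = 18587/150 ≈ 123.9133333
V = pitch²·Σt = 0.66²·18587/150 = 53.977

t(4,7)=1.933 V=53.977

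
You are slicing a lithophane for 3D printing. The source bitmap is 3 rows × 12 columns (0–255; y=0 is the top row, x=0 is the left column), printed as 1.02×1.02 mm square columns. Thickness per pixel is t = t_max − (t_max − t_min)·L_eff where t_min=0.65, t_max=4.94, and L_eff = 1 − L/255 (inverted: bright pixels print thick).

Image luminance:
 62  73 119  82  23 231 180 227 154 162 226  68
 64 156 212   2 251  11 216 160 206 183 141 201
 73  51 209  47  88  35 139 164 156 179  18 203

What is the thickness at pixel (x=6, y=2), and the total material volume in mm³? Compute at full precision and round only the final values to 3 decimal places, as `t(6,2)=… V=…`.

span = t_max - t_min = 4.94 - 0.65 = 4.290
L(6,2) = 139, L_eff = 1 - 139/255 = 0.454902 (inverted)
t(6,2) = 4.94 - 4.290·0.454902 = 2.988
Σt over all 3·12 pixels = 220324/2125 ≈ 103.6818824
V = pitch²·Σt = 1.02²·220324/2125 = 107.871

t(6,2)=2.988 V=107.871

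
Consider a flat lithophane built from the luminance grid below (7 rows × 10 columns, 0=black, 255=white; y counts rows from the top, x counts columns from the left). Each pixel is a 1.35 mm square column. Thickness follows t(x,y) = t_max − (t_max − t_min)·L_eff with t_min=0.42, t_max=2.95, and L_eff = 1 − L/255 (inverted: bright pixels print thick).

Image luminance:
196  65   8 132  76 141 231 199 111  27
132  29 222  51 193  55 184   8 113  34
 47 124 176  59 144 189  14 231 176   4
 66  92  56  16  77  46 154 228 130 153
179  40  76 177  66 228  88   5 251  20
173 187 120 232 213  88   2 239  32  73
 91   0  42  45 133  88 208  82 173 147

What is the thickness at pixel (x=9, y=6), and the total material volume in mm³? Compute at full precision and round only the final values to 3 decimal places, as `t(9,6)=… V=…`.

t(9,6)=1.878 V=196.195

span = t_max - t_min = 2.95 - 0.42 = 2.530
L(9,6) = 147, L_eff = 1 - 147/255 = 0.423529 (inverted)
t(9,6) = 2.95 - 2.530·0.423529 = 1.878
Σt over all 7·10 pixels = 915037/8500 ≈ 107.6514118
V = pitch²·Σt = 1.35²·915037/8500 = 196.195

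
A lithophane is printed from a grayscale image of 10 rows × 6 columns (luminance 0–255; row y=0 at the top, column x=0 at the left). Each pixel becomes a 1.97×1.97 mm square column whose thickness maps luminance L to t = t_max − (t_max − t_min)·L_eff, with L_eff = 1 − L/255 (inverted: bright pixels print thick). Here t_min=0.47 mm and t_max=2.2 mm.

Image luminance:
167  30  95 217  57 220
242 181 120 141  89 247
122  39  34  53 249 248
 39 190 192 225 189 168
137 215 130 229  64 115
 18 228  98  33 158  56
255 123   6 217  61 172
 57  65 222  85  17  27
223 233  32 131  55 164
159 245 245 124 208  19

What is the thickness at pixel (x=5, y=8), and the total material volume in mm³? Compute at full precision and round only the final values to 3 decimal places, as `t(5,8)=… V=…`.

t(5,8)=1.583 V=324.815

span = t_max - t_min = 2.2 - 0.47 = 1.730
L(5,8) = 164, L_eff = 1 - 164/255 = 0.356863 (inverted)
t(5,8) = 2.2 - 1.730·0.356863 = 1.583
Σt over all 10·6 pixels = 106712/1275 ≈ 83.6956863
V = pitch²·Σt = 1.97²·106712/1275 = 324.815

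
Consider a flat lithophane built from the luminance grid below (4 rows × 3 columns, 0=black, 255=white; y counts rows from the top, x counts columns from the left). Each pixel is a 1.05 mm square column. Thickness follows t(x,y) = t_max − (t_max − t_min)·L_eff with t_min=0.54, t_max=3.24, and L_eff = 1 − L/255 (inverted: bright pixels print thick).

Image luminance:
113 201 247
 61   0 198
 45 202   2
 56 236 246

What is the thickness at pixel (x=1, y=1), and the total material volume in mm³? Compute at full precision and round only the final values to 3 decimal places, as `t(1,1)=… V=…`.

span = t_max - t_min = 3.24 - 0.54 = 2.700
L(1,1) = 0, L_eff = 1 - 0/255 = 1.000000 (inverted)
t(1,1) = 3.24 - 2.700·1.000000 = 0.540
Σt over all 4·3 pixels = 19971/850 ≈ 23.4952941
V = pitch²·Σt = 1.05²·19971/850 = 25.904

t(1,1)=0.540 V=25.904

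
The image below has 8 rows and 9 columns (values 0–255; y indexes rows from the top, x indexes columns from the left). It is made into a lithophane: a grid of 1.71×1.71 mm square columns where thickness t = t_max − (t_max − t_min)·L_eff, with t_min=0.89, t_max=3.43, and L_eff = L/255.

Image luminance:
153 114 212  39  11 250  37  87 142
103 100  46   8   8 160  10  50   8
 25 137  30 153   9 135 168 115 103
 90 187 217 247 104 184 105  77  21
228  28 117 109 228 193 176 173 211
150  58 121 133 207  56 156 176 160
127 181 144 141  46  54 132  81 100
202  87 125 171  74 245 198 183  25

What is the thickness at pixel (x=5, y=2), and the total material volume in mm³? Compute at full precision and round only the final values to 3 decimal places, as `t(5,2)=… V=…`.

span = t_max - t_min = 3.43 - 0.89 = 2.540
L(5,2) = 135, L_eff = 135/255 = 0.529412
t(5,2) = 3.43 - 2.540·0.529412 = 2.085
Σt over all 8·9 pixels = 2051333/12750 ≈ 160.8888627
V = pitch²·Σt = 1.71²·2051333/12750 = 470.455

t(5,2)=2.085 V=470.455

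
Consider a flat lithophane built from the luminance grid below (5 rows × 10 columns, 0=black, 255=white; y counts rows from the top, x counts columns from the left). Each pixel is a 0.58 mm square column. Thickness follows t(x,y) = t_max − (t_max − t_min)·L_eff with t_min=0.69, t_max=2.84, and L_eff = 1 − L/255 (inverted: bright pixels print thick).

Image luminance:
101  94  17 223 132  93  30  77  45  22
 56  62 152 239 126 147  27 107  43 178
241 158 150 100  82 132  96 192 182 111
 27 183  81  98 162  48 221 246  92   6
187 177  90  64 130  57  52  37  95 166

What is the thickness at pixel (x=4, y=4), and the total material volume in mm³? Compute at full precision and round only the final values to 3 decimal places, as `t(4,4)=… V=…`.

span = t_max - t_min = 2.84 - 0.69 = 2.150
L(4,4) = 130, L_eff = 1 - 130/255 = 0.490196 (inverted)
t(4,4) = 2.84 - 2.150·0.490196 = 1.786
Σt over all 5·10 pixels = 34851/425 ≈ 82.0023529
V = pitch²·Σt = 0.58²·34851/425 = 27.586

t(4,4)=1.786 V=27.586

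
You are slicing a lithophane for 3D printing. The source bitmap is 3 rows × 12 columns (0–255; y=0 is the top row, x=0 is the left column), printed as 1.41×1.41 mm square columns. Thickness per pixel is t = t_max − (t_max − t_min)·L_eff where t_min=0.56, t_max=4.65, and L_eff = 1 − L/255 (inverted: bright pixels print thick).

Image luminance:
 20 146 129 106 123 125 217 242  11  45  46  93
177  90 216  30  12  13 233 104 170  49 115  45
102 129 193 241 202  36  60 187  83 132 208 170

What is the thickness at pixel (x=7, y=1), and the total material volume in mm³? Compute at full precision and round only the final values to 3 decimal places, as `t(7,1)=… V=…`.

span = t_max - t_min = 4.65 - 0.56 = 4.090
L(7,1) = 104, L_eff = 1 - 104/255 = 0.592157 (inverted)
t(7,1) = 4.65 - 4.090·0.592157 = 2.228
Σt over all 3·12 pixels = 113639/1275 ≈ 89.1286275
V = pitch²·Σt = 1.41²·113639/1275 = 177.197

t(7,1)=2.228 V=177.197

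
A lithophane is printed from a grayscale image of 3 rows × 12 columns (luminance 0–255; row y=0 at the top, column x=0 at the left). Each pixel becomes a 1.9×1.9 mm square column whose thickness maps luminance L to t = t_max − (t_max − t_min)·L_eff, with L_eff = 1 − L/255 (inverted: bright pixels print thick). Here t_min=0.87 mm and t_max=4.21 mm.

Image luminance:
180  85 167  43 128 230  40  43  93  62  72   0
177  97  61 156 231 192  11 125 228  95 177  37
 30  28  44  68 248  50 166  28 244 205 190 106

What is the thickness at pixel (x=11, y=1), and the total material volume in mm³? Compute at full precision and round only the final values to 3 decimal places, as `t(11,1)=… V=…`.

span = t_max - t_min = 4.21 - 0.87 = 3.340
L(11,1) = 37, L_eff = 1 - 37/255 = 0.854902 (inverted)
t(11,1) = 4.21 - 3.340·0.854902 = 1.355
Σt over all 3·12 pixels = 363403/4250 ≈ 85.5065882
V = pitch²·Σt = 1.9²·363403/4250 = 308.679

t(11,1)=1.355 V=308.679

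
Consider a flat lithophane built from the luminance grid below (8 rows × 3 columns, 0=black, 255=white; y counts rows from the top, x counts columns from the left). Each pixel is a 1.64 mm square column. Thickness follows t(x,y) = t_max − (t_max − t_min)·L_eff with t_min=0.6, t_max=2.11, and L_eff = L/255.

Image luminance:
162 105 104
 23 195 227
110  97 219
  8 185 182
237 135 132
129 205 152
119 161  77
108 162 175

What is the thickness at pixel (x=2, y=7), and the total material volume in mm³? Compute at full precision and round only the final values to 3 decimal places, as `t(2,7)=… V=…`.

t(2,7)=1.074 V=81.907

span = t_max - t_min = 2.11 - 0.6 = 1.510
L(2,7) = 175, L_eff = 175/255 = 0.686275
t(2,7) = 2.11 - 1.510·0.686275 = 1.074
Σt over all 8·3 pixels = 776561/25500 ≈ 30.4533725
V = pitch²·Σt = 1.64²·776561/25500 = 81.907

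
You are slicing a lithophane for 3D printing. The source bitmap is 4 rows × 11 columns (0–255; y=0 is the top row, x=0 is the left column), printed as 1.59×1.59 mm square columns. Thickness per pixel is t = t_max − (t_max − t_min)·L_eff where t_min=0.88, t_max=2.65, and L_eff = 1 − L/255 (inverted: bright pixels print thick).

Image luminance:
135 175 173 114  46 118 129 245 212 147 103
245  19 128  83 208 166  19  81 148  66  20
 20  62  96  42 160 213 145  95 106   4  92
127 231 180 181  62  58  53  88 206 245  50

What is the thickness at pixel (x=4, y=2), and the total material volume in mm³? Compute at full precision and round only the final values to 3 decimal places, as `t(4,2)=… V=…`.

t(4,2)=1.991 V=190.822

span = t_max - t_min = 2.65 - 0.88 = 1.770
L(4,2) = 160, L_eff = 1 - 160/255 = 0.372549 (inverted)
t(4,2) = 2.65 - 1.770·0.372549 = 1.991
Σt over all 4·11 pixels = 160396/2125 ≈ 75.4804706
V = pitch²·Σt = 1.59²·160396/2125 = 190.822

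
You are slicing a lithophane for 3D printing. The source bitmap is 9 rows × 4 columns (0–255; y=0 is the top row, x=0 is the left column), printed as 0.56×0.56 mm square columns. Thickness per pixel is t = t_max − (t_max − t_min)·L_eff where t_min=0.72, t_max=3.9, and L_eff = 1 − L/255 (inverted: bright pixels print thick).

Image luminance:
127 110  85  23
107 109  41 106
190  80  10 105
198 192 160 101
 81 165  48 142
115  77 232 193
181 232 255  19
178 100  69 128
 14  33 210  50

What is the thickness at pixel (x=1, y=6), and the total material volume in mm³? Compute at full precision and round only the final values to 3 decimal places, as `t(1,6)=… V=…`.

t(1,6)=3.613 V=24.812

span = t_max - t_min = 3.9 - 0.72 = 3.180
L(1,6) = 232, L_eff = 1 - 232/255 = 0.090196 (inverted)
t(1,6) = 3.9 - 3.180·0.090196 = 3.613
Σt over all 9·4 pixels = 168129/2125 ≈ 79.1195294
V = pitch²·Σt = 0.56²·168129/2125 = 24.812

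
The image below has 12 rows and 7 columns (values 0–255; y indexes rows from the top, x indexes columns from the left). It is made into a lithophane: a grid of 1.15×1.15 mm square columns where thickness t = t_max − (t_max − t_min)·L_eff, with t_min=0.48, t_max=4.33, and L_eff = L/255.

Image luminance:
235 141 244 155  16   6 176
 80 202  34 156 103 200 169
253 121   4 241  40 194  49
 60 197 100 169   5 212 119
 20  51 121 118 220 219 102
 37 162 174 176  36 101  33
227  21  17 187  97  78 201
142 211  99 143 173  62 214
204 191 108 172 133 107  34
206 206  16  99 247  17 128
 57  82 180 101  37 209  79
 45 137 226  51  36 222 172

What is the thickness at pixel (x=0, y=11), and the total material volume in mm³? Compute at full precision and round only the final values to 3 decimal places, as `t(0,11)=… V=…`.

t(0,11)=3.651 V=268.869

span = t_max - t_min = 4.33 - 0.48 = 3.850
L(0,11) = 45, L_eff = 45/255 = 0.176471
t(0,11) = 4.33 - 3.850·0.176471 = 3.651
Σt over all 12·7 pixels = 60991/300 ≈ 203.3033333
V = pitch²·Σt = 1.15²·60991/300 = 268.869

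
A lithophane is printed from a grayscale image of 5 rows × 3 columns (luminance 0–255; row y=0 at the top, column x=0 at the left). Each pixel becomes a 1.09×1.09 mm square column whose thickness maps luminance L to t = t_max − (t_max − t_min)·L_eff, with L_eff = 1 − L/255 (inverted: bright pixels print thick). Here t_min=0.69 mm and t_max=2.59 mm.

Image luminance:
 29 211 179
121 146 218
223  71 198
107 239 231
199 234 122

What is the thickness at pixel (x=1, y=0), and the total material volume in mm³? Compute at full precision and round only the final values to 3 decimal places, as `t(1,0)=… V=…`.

span = t_max - t_min = 2.59 - 0.69 = 1.900
L(1,0) = 211, L_eff = 1 - 211/255 = 0.172549 (inverted)
t(1,0) = 2.59 - 1.900·0.172549 = 2.262
Σt over all 5·3 pixels = 148849/5100 ≈ 29.1860784
V = pitch²·Σt = 1.09²·148849/5100 = 34.676

t(1,0)=2.262 V=34.676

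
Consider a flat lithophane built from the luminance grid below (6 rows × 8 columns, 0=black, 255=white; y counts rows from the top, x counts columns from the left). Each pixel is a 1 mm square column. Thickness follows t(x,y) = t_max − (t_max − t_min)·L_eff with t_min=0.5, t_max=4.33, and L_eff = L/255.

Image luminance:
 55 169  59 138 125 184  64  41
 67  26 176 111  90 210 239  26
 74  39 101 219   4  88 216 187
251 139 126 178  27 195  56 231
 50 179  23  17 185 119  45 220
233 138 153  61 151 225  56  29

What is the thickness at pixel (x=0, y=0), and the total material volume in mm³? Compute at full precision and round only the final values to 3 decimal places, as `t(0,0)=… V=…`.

t(0,0)=3.504 V=120.801

span = t_max - t_min = 4.33 - 0.5 = 3.830
L(0,0) = 55, L_eff = 55/255 = 0.215686
t(0,0) = 4.33 - 3.830·0.215686 = 3.504
Σt over all 6·8 pixels = 616087/5100 ≈ 120.8013725
V = pitch²·Σt = 1²·616087/5100 = 120.801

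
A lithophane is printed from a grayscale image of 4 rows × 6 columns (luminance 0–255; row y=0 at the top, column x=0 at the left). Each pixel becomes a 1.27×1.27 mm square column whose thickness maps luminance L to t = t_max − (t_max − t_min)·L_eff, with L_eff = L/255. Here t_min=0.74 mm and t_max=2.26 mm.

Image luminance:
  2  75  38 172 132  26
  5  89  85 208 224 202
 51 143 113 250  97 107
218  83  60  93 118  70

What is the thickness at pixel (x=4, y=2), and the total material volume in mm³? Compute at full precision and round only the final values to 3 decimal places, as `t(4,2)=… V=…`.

t(4,2)=1.682 V=61.900

span = t_max - t_min = 2.26 - 0.74 = 1.520
L(4,2) = 97, L_eff = 97/255 = 0.380392
t(4,2) = 2.26 - 1.520·0.380392 = 1.682
Σt over all 4·6 pixels = 81554/2125 ≈ 38.3783529
V = pitch²·Σt = 1.27²·81554/2125 = 61.900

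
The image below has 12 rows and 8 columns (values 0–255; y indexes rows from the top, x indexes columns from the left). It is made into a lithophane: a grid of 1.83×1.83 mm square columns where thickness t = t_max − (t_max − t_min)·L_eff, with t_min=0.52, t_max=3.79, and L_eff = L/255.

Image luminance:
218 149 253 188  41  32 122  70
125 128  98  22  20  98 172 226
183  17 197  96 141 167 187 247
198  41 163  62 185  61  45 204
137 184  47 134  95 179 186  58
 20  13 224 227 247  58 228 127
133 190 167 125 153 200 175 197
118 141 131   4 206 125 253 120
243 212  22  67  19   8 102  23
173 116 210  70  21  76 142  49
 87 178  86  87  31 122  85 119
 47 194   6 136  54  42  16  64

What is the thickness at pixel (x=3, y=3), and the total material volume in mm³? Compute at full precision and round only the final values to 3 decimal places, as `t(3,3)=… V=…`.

t(3,3)=2.995 V=717.514

span = t_max - t_min = 3.79 - 0.52 = 3.270
L(3,3) = 62, L_eff = 62/255 = 0.243137
t(3,3) = 3.79 - 3.270·0.243137 = 2.995
Σt over all 12·8 pixels = 364231/1700 ≈ 214.2535294
V = pitch²·Σt = 1.83²·364231/1700 = 717.514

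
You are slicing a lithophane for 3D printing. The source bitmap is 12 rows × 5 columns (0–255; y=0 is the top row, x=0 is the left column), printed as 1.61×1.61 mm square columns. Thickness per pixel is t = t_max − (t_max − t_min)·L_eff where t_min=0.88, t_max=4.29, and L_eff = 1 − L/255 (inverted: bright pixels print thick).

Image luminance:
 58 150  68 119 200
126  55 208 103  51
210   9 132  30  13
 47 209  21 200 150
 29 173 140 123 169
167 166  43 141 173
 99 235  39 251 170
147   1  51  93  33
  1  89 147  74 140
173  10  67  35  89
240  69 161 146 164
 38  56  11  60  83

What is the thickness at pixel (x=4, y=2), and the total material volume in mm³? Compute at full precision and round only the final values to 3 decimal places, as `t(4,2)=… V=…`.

t(4,2)=1.054 V=360.612

span = t_max - t_min = 4.29 - 0.88 = 3.410
L(4,2) = 13, L_eff = 1 - 13/255 = 0.949020 (inverted)
t(4,2) = 4.29 - 3.410·0.949020 = 1.054
Σt over all 12·5 pixels = 709511/5100 ≈ 139.1198039
V = pitch²·Σt = 1.61²·709511/5100 = 360.612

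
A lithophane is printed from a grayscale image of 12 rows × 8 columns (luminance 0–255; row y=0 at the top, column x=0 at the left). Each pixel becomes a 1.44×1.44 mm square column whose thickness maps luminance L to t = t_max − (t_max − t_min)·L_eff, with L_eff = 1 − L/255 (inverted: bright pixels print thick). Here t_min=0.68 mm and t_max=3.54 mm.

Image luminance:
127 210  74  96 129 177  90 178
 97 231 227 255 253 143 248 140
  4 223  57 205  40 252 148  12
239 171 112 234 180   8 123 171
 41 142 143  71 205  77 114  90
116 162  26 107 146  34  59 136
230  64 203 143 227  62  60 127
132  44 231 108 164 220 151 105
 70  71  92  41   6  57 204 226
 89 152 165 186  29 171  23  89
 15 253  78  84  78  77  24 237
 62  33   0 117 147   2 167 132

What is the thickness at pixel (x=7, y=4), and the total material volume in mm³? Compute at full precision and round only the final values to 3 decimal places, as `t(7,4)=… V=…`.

t(7,4)=1.689 V=413.772

span = t_max - t_min = 3.54 - 0.68 = 2.860
L(7,4) = 90, L_eff = 1 - 90/255 = 0.647059 (inverted)
t(7,4) = 3.54 - 2.860·0.647059 = 1.689
Σt over all 12·8 pixels = 2544173/12750 ≈ 199.5429804
V = pitch²·Σt = 1.44²·2544173/12750 = 413.772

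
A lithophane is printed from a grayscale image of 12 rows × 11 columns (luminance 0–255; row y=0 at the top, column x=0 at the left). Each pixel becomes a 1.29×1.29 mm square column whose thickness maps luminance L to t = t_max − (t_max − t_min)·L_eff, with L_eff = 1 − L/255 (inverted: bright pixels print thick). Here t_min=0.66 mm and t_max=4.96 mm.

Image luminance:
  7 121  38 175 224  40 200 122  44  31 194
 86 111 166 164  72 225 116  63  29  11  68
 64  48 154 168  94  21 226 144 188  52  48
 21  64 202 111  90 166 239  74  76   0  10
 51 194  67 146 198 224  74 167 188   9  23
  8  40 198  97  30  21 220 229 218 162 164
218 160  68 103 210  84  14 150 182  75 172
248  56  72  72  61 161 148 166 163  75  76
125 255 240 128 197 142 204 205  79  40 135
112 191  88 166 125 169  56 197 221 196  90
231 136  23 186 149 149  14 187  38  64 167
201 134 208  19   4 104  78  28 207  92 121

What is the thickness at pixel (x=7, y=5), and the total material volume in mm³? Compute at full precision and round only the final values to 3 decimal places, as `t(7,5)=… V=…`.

span = t_max - t_min = 4.96 - 0.66 = 4.300
L(7,5) = 229, L_eff = 1 - 229/255 = 0.101961 (inverted)
t(7,5) = 4.96 - 4.300·0.101961 = 4.522
Σt over all 12·11 pixels = 151191/425 ≈ 355.7435294
V = pitch²·Σt = 1.29²·151191/425 = 591.993

t(7,5)=4.522 V=591.993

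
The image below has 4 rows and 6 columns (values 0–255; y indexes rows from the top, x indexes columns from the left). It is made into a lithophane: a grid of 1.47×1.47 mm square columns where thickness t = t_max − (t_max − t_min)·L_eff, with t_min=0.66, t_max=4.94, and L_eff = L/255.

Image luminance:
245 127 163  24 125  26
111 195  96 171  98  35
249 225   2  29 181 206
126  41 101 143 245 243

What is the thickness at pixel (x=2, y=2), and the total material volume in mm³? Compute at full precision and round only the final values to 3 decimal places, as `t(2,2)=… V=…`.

t(2,2)=4.906 V=139.881

span = t_max - t_min = 4.94 - 0.66 = 4.280
L(2,2) = 2, L_eff = 2/255 = 0.007843
t(2,2) = 4.94 - 4.280·0.007843 = 4.906
Σt over all 4·6 pixels = 137557/2125 ≈ 64.7327059
V = pitch²·Σt = 1.47²·137557/2125 = 139.881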